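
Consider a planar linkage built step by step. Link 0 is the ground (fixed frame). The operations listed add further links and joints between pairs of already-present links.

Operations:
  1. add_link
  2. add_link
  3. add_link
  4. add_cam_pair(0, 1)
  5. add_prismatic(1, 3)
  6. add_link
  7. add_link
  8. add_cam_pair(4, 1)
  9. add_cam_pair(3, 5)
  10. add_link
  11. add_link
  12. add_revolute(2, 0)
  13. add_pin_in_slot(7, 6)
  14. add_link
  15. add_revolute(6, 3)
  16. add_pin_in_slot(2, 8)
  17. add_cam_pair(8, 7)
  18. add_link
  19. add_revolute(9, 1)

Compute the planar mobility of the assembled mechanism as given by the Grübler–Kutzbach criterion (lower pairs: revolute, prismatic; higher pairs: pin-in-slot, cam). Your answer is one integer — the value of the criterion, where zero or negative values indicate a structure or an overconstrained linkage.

L=1 J1=0 J2=0
add link → L=2 J1=0 J2=0
add link → L=3 J1=0 J2=0
add link → L=4 J1=0 J2=0
C@0,1 dof=2 J2 → L=4 J1=0 J2=1
P@1,3 dof=1 J1 → L=4 J1=1 J2=1
add link → L=5 J1=1 J2=1
add link → L=6 J1=1 J2=1
C@4,1 dof=2 J2 → L=6 J1=1 J2=2
C@3,5 dof=2 J2 → L=6 J1=1 J2=3
add link → L=7 J1=1 J2=3
add link → L=8 J1=1 J2=3
R@2,0 dof=1 J1 → L=8 J1=2 J2=3
PS@7,6 dof=2 J2 → L=8 J1=2 J2=4
add link → L=9 J1=2 J2=4
R@6,3 dof=1 J1 → L=9 J1=3 J2=4
PS@2,8 dof=2 J2 → L=9 J1=3 J2=5
C@8,7 dof=2 J2 → L=9 J1=3 J2=6
add link → L=10 J1=3 J2=6
R@9,1 dof=1 J1 → L=10 J1=4 J2=6
M=3(L−1)−2J1−J2=3·9−2·4−6=13

M = 13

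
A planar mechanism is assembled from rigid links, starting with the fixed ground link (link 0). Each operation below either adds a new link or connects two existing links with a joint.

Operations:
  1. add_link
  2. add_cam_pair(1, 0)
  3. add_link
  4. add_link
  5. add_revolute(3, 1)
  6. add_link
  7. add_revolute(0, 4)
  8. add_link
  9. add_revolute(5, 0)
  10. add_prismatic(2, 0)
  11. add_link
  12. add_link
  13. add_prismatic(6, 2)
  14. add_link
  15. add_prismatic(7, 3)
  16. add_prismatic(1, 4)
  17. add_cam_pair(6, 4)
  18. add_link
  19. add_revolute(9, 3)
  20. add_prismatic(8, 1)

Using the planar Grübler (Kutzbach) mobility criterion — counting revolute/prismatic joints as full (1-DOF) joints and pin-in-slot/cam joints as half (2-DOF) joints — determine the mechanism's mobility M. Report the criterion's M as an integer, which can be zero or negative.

M = 7

(L,J1,J2)=(1,0,0); link0 fixed
link1: (2,0,0)
C 1-0 [J2]: (2,0,1)
link2: (3,0,1)
link3: (4,0,1)
R 3-1 [J1]: (4,1,1)
link4: (5,1,1)
R 0-4 [J1]: (5,2,1)
link5: (6,2,1)
R 5-0 [J1]: (6,3,1)
P 2-0 [J1]: (6,4,1)
link6: (7,4,1)
link7: (8,4,1)
P 6-2 [J1]: (8,5,1)
link8: (9,5,1)
P 7-3 [J1]: (9,6,1)
P 1-4 [J1]: (9,7,1)
C 6-4 [J2]: (9,7,2)
link9: (10,7,2)
R 9-3 [J1]: (10,8,2)
P 8-1 [J1]: (10,9,2)
Grübler: 3·9 − 2·9 − 2 = 7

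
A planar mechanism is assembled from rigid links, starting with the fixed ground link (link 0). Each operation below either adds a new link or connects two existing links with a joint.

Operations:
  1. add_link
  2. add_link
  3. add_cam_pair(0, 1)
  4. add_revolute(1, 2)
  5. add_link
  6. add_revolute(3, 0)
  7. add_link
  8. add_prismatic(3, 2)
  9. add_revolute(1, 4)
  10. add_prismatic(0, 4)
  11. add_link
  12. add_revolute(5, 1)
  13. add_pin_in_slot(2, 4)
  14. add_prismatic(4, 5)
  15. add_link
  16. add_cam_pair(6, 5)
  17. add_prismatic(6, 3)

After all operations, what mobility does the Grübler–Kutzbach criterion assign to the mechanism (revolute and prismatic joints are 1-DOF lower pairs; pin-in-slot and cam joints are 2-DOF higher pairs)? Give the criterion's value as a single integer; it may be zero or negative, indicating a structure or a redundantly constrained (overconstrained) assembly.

[1;0;0] (link 0 is ground)
L+ [2;0;0]
L+ [3;0;0]
C(0,1)∈J2 [3;0;1]
R(1,2)∈J1 [3;1;1]
L+ [4;1;1]
R(3,0)∈J1 [4;2;1]
L+ [5;2;1]
P(3,2)∈J1 [5;3;1]
R(1,4)∈J1 [5;4;1]
P(0,4)∈J1 [5;5;1]
L+ [6;5;1]
R(5,1)∈J1 [6;6;1]
PS(2,4)∈J2 [6;6;2]
P(4,5)∈J1 [6;7;2]
L+ [7;7;2]
C(6,5)∈J2 [7;7;3]
P(6,3)∈J1 [7;8;3]
mobility = 18 − 16 − 3 = -1

M = -1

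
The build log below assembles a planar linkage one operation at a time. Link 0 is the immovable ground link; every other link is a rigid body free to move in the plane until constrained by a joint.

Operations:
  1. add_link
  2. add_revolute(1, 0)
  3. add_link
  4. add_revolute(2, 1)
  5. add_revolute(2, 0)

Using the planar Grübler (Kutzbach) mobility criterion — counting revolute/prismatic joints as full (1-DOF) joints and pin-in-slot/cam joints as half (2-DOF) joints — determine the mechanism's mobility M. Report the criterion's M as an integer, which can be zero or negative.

M = 0

(L,J1,J2)=(1,0,0); link0 fixed
link1: (2,0,0)
R 1-0 [J1]: (2,1,0)
link2: (3,1,0)
R 2-1 [J1]: (3,2,0)
R 2-0 [J1]: (3,3,0)
Grübler: 3·2 − 2·3 − 0 = 0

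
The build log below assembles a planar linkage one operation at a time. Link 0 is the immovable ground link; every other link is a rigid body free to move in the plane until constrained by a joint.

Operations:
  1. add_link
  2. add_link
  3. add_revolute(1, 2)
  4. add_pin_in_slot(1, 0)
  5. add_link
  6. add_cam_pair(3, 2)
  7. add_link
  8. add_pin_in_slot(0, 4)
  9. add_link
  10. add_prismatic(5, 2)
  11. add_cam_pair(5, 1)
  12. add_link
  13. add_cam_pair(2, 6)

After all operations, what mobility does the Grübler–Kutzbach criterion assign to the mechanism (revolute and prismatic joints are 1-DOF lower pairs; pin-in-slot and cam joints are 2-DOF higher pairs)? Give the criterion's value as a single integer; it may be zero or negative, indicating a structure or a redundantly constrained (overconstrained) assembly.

L=1 J1=0 J2=0
add link → L=2 J1=0 J2=0
add link → L=3 J1=0 J2=0
R@1,2 dof=1 J1 → L=3 J1=1 J2=0
PS@1,0 dof=2 J2 → L=3 J1=1 J2=1
add link → L=4 J1=1 J2=1
C@3,2 dof=2 J2 → L=4 J1=1 J2=2
add link → L=5 J1=1 J2=2
PS@0,4 dof=2 J2 → L=5 J1=1 J2=3
add link → L=6 J1=1 J2=3
P@5,2 dof=1 J1 → L=6 J1=2 J2=3
C@5,1 dof=2 J2 → L=6 J1=2 J2=4
add link → L=7 J1=2 J2=4
C@2,6 dof=2 J2 → L=7 J1=2 J2=5
M=3(L−1)−2J1−J2=3·6−2·2−5=9

M = 9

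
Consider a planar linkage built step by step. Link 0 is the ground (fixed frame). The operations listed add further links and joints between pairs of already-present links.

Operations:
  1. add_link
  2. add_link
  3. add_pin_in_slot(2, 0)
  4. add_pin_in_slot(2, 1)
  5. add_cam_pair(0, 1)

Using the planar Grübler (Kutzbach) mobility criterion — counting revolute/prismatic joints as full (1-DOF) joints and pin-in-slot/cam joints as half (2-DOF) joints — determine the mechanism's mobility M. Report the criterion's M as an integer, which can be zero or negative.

L=1 J1=0 J2=0
add link → L=2 J1=0 J2=0
add link → L=3 J1=0 J2=0
PS@2,0 dof=2 J2 → L=3 J1=0 J2=1
PS@2,1 dof=2 J2 → L=3 J1=0 J2=2
C@0,1 dof=2 J2 → L=3 J1=0 J2=3
M=3(L−1)−2J1−J2=3·2−2·0−3=3

M = 3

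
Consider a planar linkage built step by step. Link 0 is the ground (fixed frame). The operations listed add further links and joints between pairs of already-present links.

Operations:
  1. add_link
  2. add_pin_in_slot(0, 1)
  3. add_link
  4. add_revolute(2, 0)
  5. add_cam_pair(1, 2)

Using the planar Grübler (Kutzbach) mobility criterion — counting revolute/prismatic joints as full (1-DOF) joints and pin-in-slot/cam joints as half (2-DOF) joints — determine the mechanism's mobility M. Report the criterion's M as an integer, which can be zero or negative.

M = 2

(L,J1,J2)=(1,0,0); link0 fixed
link1: (2,0,0)
PS 0-1 [J2]: (2,0,1)
link2: (3,0,1)
R 2-0 [J1]: (3,1,1)
C 1-2 [J2]: (3,1,2)
Grübler: 3·2 − 2·1 − 2 = 2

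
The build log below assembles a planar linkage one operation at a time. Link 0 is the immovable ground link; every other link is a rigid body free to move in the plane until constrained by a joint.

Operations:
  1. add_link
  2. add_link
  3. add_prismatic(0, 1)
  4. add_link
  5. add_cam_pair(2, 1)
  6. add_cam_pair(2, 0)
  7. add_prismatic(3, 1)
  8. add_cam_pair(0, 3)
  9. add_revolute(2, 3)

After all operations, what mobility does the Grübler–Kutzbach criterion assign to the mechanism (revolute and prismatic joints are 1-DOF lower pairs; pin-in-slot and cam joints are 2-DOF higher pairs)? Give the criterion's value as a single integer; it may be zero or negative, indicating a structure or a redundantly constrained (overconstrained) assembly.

M = 0

ground; <1,0,0>
#1 <2,0,0>
#2 <3,0,0>
P:0↔1 J1 <3,1,0>
#3 <4,1,0>
C:2↔1 J2 <4,1,1>
C:2↔0 J2 <4,1,2>
P:3↔1 J1 <4,2,2>
C:0↔3 J2 <4,2,3>
R:2↔3 J1 <4,3,3>
3×3 − 2×3 − 1×3 = 0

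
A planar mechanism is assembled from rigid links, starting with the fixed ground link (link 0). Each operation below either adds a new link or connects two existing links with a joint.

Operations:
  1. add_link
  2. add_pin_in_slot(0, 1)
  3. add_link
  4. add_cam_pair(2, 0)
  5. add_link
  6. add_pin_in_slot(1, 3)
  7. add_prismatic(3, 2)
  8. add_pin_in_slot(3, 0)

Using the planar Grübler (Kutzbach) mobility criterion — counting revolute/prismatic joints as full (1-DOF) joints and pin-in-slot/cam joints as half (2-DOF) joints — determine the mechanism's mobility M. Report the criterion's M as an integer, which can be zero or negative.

[1;0;0] (link 0 is ground)
L+ [2;0;0]
PS(0,1)∈J2 [2;0;1]
L+ [3;0;1]
C(2,0)∈J2 [3;0;2]
L+ [4;0;2]
PS(1,3)∈J2 [4;0;3]
P(3,2)∈J1 [4;1;3]
PS(3,0)∈J2 [4;1;4]
mobility = 9 − 2 − 4 = 3

M = 3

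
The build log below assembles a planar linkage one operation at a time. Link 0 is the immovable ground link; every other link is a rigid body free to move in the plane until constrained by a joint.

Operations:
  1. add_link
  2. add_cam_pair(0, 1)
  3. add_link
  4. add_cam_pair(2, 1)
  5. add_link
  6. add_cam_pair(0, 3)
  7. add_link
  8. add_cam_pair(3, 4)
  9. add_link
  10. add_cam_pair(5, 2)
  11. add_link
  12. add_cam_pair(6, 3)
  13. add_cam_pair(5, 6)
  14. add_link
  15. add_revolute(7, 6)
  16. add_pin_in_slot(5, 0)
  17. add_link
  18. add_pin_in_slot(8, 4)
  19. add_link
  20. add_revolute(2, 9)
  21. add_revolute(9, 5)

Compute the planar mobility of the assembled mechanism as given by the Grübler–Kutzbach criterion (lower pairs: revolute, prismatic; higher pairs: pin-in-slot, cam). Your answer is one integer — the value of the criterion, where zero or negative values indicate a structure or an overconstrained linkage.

M = 12

(L,J1,J2)=(1,0,0); link0 fixed
link1: (2,0,0)
C 0-1 [J2]: (2,0,1)
link2: (3,0,1)
C 2-1 [J2]: (3,0,2)
link3: (4,0,2)
C 0-3 [J2]: (4,0,3)
link4: (5,0,3)
C 3-4 [J2]: (5,0,4)
link5: (6,0,4)
C 5-2 [J2]: (6,0,5)
link6: (7,0,5)
C 6-3 [J2]: (7,0,6)
C 5-6 [J2]: (7,0,7)
link7: (8,0,7)
R 7-6 [J1]: (8,1,7)
PS 5-0 [J2]: (8,1,8)
link8: (9,1,8)
PS 8-4 [J2]: (9,1,9)
link9: (10,1,9)
R 2-9 [J1]: (10,2,9)
R 9-5 [J1]: (10,3,9)
Grübler: 3·9 − 2·3 − 9 = 12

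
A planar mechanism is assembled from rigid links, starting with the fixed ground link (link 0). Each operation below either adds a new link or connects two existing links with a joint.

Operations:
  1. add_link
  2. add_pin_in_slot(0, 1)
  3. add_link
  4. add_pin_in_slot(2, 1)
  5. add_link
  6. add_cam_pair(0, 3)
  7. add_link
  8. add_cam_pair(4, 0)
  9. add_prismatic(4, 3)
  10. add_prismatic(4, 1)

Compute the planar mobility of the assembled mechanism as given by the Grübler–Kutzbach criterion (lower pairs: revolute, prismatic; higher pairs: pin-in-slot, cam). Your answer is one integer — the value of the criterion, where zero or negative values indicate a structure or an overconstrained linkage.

M = 4

(L,J1,J2)=(1,0,0); link0 fixed
link1: (2,0,0)
PS 0-1 [J2]: (2,0,1)
link2: (3,0,1)
PS 2-1 [J2]: (3,0,2)
link3: (4,0,2)
C 0-3 [J2]: (4,0,3)
link4: (5,0,3)
C 4-0 [J2]: (5,0,4)
P 4-3 [J1]: (5,1,4)
P 4-1 [J1]: (5,2,4)
Grübler: 3·4 − 2·2 − 4 = 4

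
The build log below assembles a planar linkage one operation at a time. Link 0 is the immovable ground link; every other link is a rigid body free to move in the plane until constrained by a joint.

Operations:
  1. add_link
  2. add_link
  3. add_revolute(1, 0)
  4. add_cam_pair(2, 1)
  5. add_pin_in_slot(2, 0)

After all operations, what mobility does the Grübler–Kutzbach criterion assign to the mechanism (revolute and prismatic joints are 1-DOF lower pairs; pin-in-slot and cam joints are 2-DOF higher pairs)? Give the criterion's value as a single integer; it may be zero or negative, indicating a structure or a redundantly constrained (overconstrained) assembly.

M = 2

link 0 = ground. State L|J1|J2 = 1|0|0
+link1  2|0|0
+link2  3|0|0
R(1,0) f=1→J1  3|1|0
C(2,1) f=2→J2  3|1|1
PS(2,0) f=2→J2  3|1|2
M = 3(3−1)−2·1−2 = 6−2−2 = 2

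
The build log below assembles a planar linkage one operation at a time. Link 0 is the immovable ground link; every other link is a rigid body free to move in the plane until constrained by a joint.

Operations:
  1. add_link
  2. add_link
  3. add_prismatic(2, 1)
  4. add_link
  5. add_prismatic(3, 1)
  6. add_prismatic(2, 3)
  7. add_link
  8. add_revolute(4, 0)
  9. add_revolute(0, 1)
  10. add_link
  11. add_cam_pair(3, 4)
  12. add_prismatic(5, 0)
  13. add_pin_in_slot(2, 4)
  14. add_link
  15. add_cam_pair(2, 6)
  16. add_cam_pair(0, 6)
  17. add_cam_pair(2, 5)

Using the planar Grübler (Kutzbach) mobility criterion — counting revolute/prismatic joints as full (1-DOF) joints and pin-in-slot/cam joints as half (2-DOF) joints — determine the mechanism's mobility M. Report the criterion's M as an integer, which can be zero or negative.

link 0 = ground. State L|J1|J2 = 1|0|0
+link1  2|0|0
+link2  3|0|0
P(2,1) f=1→J1  3|1|0
+link3  4|1|0
P(3,1) f=1→J1  4|2|0
P(2,3) f=1→J1  4|3|0
+link4  5|3|0
R(4,0) f=1→J1  5|4|0
R(0,1) f=1→J1  5|5|0
+link5  6|5|0
C(3,4) f=2→J2  6|5|1
P(5,0) f=1→J1  6|6|1
PS(2,4) f=2→J2  6|6|2
+link6  7|6|2
C(2,6) f=2→J2  7|6|3
C(0,6) f=2→J2  7|6|4
C(2,5) f=2→J2  7|6|5
M = 3(7−1)−2·6−5 = 18−12−5 = 1

M = 1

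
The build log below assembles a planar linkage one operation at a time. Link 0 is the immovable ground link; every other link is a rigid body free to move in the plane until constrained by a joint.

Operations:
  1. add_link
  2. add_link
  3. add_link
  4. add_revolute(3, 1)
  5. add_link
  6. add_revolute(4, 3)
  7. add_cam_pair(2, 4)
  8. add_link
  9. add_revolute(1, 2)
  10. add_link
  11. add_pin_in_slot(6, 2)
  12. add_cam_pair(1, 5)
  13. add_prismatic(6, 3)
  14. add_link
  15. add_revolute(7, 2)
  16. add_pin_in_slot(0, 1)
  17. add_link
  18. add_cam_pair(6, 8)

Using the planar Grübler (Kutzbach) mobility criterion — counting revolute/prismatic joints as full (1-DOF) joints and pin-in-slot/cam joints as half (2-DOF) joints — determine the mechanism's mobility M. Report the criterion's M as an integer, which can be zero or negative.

link 0 = ground. State L|J1|J2 = 1|0|0
+link1  2|0|0
+link2  3|0|0
+link3  4|0|0
R(3,1) f=1→J1  4|1|0
+link4  5|1|0
R(4,3) f=1→J1  5|2|0
C(2,4) f=2→J2  5|2|1
+link5  6|2|1
R(1,2) f=1→J1  6|3|1
+link6  7|3|1
PS(6,2) f=2→J2  7|3|2
C(1,5) f=2→J2  7|3|3
P(6,3) f=1→J1  7|4|3
+link7  8|4|3
R(7,2) f=1→J1  8|5|3
PS(0,1) f=2→J2  8|5|4
+link8  9|5|4
C(6,8) f=2→J2  9|5|5
M = 3(9−1)−2·5−5 = 24−10−5 = 9

M = 9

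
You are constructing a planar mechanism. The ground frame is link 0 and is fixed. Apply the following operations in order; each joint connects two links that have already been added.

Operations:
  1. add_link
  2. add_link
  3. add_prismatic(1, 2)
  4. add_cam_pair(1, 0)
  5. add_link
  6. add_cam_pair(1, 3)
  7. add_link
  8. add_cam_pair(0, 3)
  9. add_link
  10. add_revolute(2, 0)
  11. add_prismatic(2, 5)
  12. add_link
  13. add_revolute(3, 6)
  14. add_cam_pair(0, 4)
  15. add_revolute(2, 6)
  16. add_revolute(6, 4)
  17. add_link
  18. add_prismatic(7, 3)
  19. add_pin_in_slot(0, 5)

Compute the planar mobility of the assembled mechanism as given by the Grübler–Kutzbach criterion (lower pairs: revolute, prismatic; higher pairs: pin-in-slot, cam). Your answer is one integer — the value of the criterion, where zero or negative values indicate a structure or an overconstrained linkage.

M = 2

link 0 = ground. State L|J1|J2 = 1|0|0
+link1  2|0|0
+link2  3|0|0
P(1,2) f=1→J1  3|1|0
C(1,0) f=2→J2  3|1|1
+link3  4|1|1
C(1,3) f=2→J2  4|1|2
+link4  5|1|2
C(0,3) f=2→J2  5|1|3
+link5  6|1|3
R(2,0) f=1→J1  6|2|3
P(2,5) f=1→J1  6|3|3
+link6  7|3|3
R(3,6) f=1→J1  7|4|3
C(0,4) f=2→J2  7|4|4
R(2,6) f=1→J1  7|5|4
R(6,4) f=1→J1  7|6|4
+link7  8|6|4
P(7,3) f=1→J1  8|7|4
PS(0,5) f=2→J2  8|7|5
M = 3(8−1)−2·7−5 = 21−14−5 = 2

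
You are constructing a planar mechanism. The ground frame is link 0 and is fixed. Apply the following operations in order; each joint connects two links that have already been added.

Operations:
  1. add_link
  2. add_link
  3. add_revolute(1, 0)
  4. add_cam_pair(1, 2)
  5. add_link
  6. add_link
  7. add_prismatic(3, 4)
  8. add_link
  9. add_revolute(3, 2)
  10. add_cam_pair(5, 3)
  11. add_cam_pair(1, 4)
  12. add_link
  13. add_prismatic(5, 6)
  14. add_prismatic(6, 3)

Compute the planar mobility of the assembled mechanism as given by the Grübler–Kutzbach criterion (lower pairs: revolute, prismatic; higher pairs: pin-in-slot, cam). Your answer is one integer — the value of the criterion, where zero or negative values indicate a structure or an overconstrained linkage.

(L,J1,J2)=(1,0,0); link0 fixed
link1: (2,0,0)
link2: (3,0,0)
R 1-0 [J1]: (3,1,0)
C 1-2 [J2]: (3,1,1)
link3: (4,1,1)
link4: (5,1,1)
P 3-4 [J1]: (5,2,1)
link5: (6,2,1)
R 3-2 [J1]: (6,3,1)
C 5-3 [J2]: (6,3,2)
C 1-4 [J2]: (6,3,3)
link6: (7,3,3)
P 5-6 [J1]: (7,4,3)
P 6-3 [J1]: (7,5,3)
Grübler: 3·6 − 2·5 − 3 = 5

M = 5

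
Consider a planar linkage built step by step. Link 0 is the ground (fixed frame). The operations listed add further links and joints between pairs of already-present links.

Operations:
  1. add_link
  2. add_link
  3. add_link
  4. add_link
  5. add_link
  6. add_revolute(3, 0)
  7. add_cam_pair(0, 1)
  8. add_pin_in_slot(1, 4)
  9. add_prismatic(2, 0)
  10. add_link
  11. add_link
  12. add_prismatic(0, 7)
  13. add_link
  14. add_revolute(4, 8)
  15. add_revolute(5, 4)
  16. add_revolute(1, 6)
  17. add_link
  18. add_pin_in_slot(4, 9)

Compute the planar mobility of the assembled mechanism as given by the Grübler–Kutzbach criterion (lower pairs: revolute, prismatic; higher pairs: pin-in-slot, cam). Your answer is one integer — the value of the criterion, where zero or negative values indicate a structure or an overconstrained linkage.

M = 12

ground; <1,0,0>
#1 <2,0,0>
#2 <3,0,0>
#3 <4,0,0>
#4 <5,0,0>
#5 <6,0,0>
R:3↔0 J1 <6,1,0>
C:0↔1 J2 <6,1,1>
PS:1↔4 J2 <6,1,2>
P:2↔0 J1 <6,2,2>
#6 <7,2,2>
#7 <8,2,2>
P:0↔7 J1 <8,3,2>
#8 <9,3,2>
R:4↔8 J1 <9,4,2>
R:5↔4 J1 <9,5,2>
R:1↔6 J1 <9,6,2>
#9 <10,6,2>
PS:4↔9 J2 <10,6,3>
3×9 − 2×6 − 1×3 = 12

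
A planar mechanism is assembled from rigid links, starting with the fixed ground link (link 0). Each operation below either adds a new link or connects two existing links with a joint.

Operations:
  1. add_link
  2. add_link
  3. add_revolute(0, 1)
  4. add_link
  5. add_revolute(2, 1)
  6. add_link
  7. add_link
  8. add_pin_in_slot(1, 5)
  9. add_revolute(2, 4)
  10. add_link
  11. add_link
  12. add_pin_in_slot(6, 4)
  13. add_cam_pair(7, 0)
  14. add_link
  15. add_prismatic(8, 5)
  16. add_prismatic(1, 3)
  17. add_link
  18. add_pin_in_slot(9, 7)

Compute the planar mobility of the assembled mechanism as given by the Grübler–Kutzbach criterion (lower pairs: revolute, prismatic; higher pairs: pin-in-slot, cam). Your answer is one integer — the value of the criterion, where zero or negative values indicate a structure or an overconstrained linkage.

L=1 J1=0 J2=0
add link → L=2 J1=0 J2=0
add link → L=3 J1=0 J2=0
R@0,1 dof=1 J1 → L=3 J1=1 J2=0
add link → L=4 J1=1 J2=0
R@2,1 dof=1 J1 → L=4 J1=2 J2=0
add link → L=5 J1=2 J2=0
add link → L=6 J1=2 J2=0
PS@1,5 dof=2 J2 → L=6 J1=2 J2=1
R@2,4 dof=1 J1 → L=6 J1=3 J2=1
add link → L=7 J1=3 J2=1
add link → L=8 J1=3 J2=1
PS@6,4 dof=2 J2 → L=8 J1=3 J2=2
C@7,0 dof=2 J2 → L=8 J1=3 J2=3
add link → L=9 J1=3 J2=3
P@8,5 dof=1 J1 → L=9 J1=4 J2=3
P@1,3 dof=1 J1 → L=9 J1=5 J2=3
add link → L=10 J1=5 J2=3
PS@9,7 dof=2 J2 → L=10 J1=5 J2=4
M=3(L−1)−2J1−J2=3·9−2·5−4=13

M = 13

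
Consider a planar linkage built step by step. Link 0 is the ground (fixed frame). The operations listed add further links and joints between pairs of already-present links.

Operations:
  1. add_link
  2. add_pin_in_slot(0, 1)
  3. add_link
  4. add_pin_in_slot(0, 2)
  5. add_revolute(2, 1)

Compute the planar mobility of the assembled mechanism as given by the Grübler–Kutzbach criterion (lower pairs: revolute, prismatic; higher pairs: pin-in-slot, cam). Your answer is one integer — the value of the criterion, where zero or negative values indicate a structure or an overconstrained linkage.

[1;0;0] (link 0 is ground)
L+ [2;0;0]
PS(0,1)∈J2 [2;0;1]
L+ [3;0;1]
PS(0,2)∈J2 [3;0;2]
R(2,1)∈J1 [3;1;2]
mobility = 6 − 2 − 2 = 2

M = 2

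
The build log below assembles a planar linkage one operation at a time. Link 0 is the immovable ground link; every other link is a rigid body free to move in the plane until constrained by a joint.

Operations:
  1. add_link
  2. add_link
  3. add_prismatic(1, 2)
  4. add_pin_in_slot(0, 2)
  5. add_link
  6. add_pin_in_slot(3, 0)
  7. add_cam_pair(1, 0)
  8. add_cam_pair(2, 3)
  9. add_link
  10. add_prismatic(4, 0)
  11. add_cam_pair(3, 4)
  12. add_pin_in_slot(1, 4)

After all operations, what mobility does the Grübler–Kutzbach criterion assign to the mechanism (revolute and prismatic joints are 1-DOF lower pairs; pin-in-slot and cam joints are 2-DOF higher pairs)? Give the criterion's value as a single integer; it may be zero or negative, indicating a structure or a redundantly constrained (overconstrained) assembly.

L=1 J1=0 J2=0
add link → L=2 J1=0 J2=0
add link → L=3 J1=0 J2=0
P@1,2 dof=1 J1 → L=3 J1=1 J2=0
PS@0,2 dof=2 J2 → L=3 J1=1 J2=1
add link → L=4 J1=1 J2=1
PS@3,0 dof=2 J2 → L=4 J1=1 J2=2
C@1,0 dof=2 J2 → L=4 J1=1 J2=3
C@2,3 dof=2 J2 → L=4 J1=1 J2=4
add link → L=5 J1=1 J2=4
P@4,0 dof=1 J1 → L=5 J1=2 J2=4
C@3,4 dof=2 J2 → L=5 J1=2 J2=5
PS@1,4 dof=2 J2 → L=5 J1=2 J2=6
M=3(L−1)−2J1−J2=3·4−2·2−6=2

M = 2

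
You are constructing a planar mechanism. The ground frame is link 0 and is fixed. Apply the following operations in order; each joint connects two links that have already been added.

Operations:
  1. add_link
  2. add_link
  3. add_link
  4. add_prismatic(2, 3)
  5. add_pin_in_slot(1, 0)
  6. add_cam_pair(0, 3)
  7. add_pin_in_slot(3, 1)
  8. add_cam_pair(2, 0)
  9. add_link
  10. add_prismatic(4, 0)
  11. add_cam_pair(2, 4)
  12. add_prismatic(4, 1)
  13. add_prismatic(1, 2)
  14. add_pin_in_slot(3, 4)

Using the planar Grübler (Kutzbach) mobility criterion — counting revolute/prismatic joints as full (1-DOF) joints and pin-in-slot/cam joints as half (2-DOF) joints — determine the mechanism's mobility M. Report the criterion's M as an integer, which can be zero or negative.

M = -2

link 0 = ground. State L|J1|J2 = 1|0|0
+link1  2|0|0
+link2  3|0|0
+link3  4|0|0
P(2,3) f=1→J1  4|1|0
PS(1,0) f=2→J2  4|1|1
C(0,3) f=2→J2  4|1|2
PS(3,1) f=2→J2  4|1|3
C(2,0) f=2→J2  4|1|4
+link4  5|1|4
P(4,0) f=1→J1  5|2|4
C(2,4) f=2→J2  5|2|5
P(4,1) f=1→J1  5|3|5
P(1,2) f=1→J1  5|4|5
PS(3,4) f=2→J2  5|4|6
M = 3(5−1)−2·4−6 = 12−8−6 = -2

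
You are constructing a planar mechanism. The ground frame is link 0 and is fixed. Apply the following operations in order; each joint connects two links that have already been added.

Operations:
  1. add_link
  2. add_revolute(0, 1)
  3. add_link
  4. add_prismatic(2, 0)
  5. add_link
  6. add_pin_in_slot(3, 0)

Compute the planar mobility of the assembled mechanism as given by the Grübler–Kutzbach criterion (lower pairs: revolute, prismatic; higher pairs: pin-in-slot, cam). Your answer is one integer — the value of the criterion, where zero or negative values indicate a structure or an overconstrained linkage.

(L,J1,J2)=(1,0,0); link0 fixed
link1: (2,0,0)
R 0-1 [J1]: (2,1,0)
link2: (3,1,0)
P 2-0 [J1]: (3,2,0)
link3: (4,2,0)
PS 3-0 [J2]: (4,2,1)
Grübler: 3·3 − 2·2 − 1 = 4

M = 4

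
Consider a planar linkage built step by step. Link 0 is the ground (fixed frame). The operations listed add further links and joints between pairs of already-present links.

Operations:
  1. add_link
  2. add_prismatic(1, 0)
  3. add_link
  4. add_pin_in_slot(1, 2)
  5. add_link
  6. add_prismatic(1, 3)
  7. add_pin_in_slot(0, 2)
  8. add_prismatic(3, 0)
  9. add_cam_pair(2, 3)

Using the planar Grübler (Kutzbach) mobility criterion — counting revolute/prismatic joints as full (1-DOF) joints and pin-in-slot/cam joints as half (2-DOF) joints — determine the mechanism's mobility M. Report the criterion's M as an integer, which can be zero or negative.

link 0 = ground. State L|J1|J2 = 1|0|0
+link1  2|0|0
P(1,0) f=1→J1  2|1|0
+link2  3|1|0
PS(1,2) f=2→J2  3|1|1
+link3  4|1|1
P(1,3) f=1→J1  4|2|1
PS(0,2) f=2→J2  4|2|2
P(3,0) f=1→J1  4|3|2
C(2,3) f=2→J2  4|3|3
M = 3(4−1)−2·3−3 = 9−6−3 = 0

M = 0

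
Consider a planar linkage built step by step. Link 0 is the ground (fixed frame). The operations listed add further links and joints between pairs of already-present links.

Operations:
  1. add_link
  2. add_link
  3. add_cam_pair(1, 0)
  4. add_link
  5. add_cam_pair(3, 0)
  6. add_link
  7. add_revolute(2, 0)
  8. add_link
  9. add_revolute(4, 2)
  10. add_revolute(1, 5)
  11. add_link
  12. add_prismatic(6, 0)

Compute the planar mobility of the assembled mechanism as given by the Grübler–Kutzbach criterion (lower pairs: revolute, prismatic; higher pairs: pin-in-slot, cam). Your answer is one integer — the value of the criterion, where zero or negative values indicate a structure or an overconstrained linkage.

M = 8

ground; <1,0,0>
#1 <2,0,0>
#2 <3,0,0>
C:1↔0 J2 <3,0,1>
#3 <4,0,1>
C:3↔0 J2 <4,0,2>
#4 <5,0,2>
R:2↔0 J1 <5,1,2>
#5 <6,1,2>
R:4↔2 J1 <6,2,2>
R:1↔5 J1 <6,3,2>
#6 <7,3,2>
P:6↔0 J1 <7,4,2>
3×6 − 2×4 − 1×2 = 8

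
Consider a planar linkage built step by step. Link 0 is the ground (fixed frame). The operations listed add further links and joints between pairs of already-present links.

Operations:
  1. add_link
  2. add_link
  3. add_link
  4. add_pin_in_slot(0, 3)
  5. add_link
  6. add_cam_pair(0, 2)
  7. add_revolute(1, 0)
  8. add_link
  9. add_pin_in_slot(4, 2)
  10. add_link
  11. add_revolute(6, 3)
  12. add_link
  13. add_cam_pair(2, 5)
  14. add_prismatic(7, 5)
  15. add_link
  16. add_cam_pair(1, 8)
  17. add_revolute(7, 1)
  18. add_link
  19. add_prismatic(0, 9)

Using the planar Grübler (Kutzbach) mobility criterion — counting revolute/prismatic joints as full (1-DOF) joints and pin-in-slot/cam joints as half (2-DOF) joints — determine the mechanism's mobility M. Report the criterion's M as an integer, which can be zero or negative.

M = 12

ground; <1,0,0>
#1 <2,0,0>
#2 <3,0,0>
#3 <4,0,0>
PS:0↔3 J2 <4,0,1>
#4 <5,0,1>
C:0↔2 J2 <5,0,2>
R:1↔0 J1 <5,1,2>
#5 <6,1,2>
PS:4↔2 J2 <6,1,3>
#6 <7,1,3>
R:6↔3 J1 <7,2,3>
#7 <8,2,3>
C:2↔5 J2 <8,2,4>
P:7↔5 J1 <8,3,4>
#8 <9,3,4>
C:1↔8 J2 <9,3,5>
R:7↔1 J1 <9,4,5>
#9 <10,4,5>
P:0↔9 J1 <10,5,5>
3×9 − 2×5 − 1×5 = 12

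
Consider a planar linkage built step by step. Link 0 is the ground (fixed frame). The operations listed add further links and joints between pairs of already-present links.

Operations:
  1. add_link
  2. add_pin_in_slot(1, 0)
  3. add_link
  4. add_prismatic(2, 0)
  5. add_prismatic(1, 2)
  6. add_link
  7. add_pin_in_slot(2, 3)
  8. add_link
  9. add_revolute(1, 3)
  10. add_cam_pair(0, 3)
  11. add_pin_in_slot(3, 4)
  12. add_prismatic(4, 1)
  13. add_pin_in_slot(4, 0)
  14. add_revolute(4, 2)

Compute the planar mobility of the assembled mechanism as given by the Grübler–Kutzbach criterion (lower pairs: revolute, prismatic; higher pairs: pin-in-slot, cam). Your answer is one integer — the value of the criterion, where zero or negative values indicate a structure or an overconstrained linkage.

M = -3

[1;0;0] (link 0 is ground)
L+ [2;0;0]
PS(1,0)∈J2 [2;0;1]
L+ [3;0;1]
P(2,0)∈J1 [3;1;1]
P(1,2)∈J1 [3;2;1]
L+ [4;2;1]
PS(2,3)∈J2 [4;2;2]
L+ [5;2;2]
R(1,3)∈J1 [5;3;2]
C(0,3)∈J2 [5;3;3]
PS(3,4)∈J2 [5;3;4]
P(4,1)∈J1 [5;4;4]
PS(4,0)∈J2 [5;4;5]
R(4,2)∈J1 [5;5;5]
mobility = 12 − 10 − 5 = -3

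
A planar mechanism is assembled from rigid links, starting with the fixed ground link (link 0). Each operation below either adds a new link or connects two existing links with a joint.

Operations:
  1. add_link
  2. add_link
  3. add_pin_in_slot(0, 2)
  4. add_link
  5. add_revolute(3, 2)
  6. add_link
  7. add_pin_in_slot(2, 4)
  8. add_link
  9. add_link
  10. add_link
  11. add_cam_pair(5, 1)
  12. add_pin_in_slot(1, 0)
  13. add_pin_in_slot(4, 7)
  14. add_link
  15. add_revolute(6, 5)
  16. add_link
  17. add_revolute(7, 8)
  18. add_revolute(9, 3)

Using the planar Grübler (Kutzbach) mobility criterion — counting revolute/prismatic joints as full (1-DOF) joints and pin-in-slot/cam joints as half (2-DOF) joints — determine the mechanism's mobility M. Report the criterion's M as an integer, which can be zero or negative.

M = 14

[1;0;0] (link 0 is ground)
L+ [2;0;0]
L+ [3;0;0]
PS(0,2)∈J2 [3;0;1]
L+ [4;0;1]
R(3,2)∈J1 [4;1;1]
L+ [5;1;1]
PS(2,4)∈J2 [5;1;2]
L+ [6;1;2]
L+ [7;1;2]
L+ [8;1;2]
C(5,1)∈J2 [8;1;3]
PS(1,0)∈J2 [8;1;4]
PS(4,7)∈J2 [8;1;5]
L+ [9;1;5]
R(6,5)∈J1 [9;2;5]
L+ [10;2;5]
R(7,8)∈J1 [10;3;5]
R(9,3)∈J1 [10;4;5]
mobility = 27 − 8 − 5 = 14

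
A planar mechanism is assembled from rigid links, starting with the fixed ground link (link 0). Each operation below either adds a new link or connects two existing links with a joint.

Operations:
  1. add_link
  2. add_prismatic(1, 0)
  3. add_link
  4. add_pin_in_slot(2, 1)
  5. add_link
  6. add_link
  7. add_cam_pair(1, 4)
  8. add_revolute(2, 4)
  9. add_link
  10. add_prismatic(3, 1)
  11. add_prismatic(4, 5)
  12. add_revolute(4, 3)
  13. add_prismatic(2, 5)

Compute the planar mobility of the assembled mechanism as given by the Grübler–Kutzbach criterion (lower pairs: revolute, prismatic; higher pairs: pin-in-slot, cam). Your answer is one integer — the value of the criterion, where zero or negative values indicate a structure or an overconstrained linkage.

M = 1

L=1 J1=0 J2=0
add link → L=2 J1=0 J2=0
P@1,0 dof=1 J1 → L=2 J1=1 J2=0
add link → L=3 J1=1 J2=0
PS@2,1 dof=2 J2 → L=3 J1=1 J2=1
add link → L=4 J1=1 J2=1
add link → L=5 J1=1 J2=1
C@1,4 dof=2 J2 → L=5 J1=1 J2=2
R@2,4 dof=1 J1 → L=5 J1=2 J2=2
add link → L=6 J1=2 J2=2
P@3,1 dof=1 J1 → L=6 J1=3 J2=2
P@4,5 dof=1 J1 → L=6 J1=4 J2=2
R@4,3 dof=1 J1 → L=6 J1=5 J2=2
P@2,5 dof=1 J1 → L=6 J1=6 J2=2
M=3(L−1)−2J1−J2=3·5−2·6−2=1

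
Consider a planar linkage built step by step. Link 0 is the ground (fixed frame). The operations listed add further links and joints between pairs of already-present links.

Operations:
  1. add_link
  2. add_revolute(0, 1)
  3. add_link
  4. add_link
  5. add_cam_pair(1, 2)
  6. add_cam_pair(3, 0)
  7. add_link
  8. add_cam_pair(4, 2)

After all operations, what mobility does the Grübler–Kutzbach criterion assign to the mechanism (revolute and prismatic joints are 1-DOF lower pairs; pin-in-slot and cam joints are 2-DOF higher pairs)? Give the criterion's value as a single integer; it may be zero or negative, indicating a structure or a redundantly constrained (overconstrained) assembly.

M = 7

link 0 = ground. State L|J1|J2 = 1|0|0
+link1  2|0|0
R(0,1) f=1→J1  2|1|0
+link2  3|1|0
+link3  4|1|0
C(1,2) f=2→J2  4|1|1
C(3,0) f=2→J2  4|1|2
+link4  5|1|2
C(4,2) f=2→J2  5|1|3
M = 3(5−1)−2·1−3 = 12−2−3 = 7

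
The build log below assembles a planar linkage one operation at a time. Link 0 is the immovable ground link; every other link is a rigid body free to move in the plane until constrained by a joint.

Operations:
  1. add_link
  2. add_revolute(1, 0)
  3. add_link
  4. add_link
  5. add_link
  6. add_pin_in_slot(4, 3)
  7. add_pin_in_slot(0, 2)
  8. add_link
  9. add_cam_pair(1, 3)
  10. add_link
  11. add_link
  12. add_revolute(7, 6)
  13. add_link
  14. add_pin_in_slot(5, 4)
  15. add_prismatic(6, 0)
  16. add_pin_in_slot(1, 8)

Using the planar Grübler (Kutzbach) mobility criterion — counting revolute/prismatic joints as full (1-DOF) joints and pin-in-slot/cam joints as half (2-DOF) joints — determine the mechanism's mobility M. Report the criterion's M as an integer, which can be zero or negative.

L=1 J1=0 J2=0
add link → L=2 J1=0 J2=0
R@1,0 dof=1 J1 → L=2 J1=1 J2=0
add link → L=3 J1=1 J2=0
add link → L=4 J1=1 J2=0
add link → L=5 J1=1 J2=0
PS@4,3 dof=2 J2 → L=5 J1=1 J2=1
PS@0,2 dof=2 J2 → L=5 J1=1 J2=2
add link → L=6 J1=1 J2=2
C@1,3 dof=2 J2 → L=6 J1=1 J2=3
add link → L=7 J1=1 J2=3
add link → L=8 J1=1 J2=3
R@7,6 dof=1 J1 → L=8 J1=2 J2=3
add link → L=9 J1=2 J2=3
PS@5,4 dof=2 J2 → L=9 J1=2 J2=4
P@6,0 dof=1 J1 → L=9 J1=3 J2=4
PS@1,8 dof=2 J2 → L=9 J1=3 J2=5
M=3(L−1)−2J1−J2=3·8−2·3−5=13

M = 13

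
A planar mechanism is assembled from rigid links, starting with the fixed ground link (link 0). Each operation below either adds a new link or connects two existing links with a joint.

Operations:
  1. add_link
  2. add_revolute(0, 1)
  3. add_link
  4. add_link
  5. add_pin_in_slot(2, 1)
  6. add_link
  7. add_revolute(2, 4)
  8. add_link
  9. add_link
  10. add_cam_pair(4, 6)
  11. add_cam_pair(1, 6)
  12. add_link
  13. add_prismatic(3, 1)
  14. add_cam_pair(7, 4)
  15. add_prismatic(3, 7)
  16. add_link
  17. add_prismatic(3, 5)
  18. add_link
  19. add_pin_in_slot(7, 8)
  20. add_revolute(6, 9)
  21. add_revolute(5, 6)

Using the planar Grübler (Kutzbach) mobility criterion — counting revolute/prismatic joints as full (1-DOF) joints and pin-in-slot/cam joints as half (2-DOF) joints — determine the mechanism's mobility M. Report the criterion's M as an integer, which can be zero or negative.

[1;0;0] (link 0 is ground)
L+ [2;0;0]
R(0,1)∈J1 [2;1;0]
L+ [3;1;0]
L+ [4;1;0]
PS(2,1)∈J2 [4;1;1]
L+ [5;1;1]
R(2,4)∈J1 [5;2;1]
L+ [6;2;1]
L+ [7;2;1]
C(4,6)∈J2 [7;2;2]
C(1,6)∈J2 [7;2;3]
L+ [8;2;3]
P(3,1)∈J1 [8;3;3]
C(7,4)∈J2 [8;3;4]
P(3,7)∈J1 [8;4;4]
L+ [9;4;4]
P(3,5)∈J1 [9;5;4]
L+ [10;5;4]
PS(7,8)∈J2 [10;5;5]
R(6,9)∈J1 [10;6;5]
R(5,6)∈J1 [10;7;5]
mobility = 27 − 14 − 5 = 8

M = 8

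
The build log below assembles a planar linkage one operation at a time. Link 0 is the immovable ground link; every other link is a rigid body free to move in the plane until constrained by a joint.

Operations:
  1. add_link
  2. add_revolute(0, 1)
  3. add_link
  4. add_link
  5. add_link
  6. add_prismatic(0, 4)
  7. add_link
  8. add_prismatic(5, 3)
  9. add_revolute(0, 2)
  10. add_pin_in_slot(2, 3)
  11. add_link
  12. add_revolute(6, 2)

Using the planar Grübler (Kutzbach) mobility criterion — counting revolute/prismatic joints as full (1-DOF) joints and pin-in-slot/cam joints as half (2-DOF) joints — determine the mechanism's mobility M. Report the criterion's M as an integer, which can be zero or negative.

M = 7

(L,J1,J2)=(1,0,0); link0 fixed
link1: (2,0,0)
R 0-1 [J1]: (2,1,0)
link2: (3,1,0)
link3: (4,1,0)
link4: (5,1,0)
P 0-4 [J1]: (5,2,0)
link5: (6,2,0)
P 5-3 [J1]: (6,3,0)
R 0-2 [J1]: (6,4,0)
PS 2-3 [J2]: (6,4,1)
link6: (7,4,1)
R 6-2 [J1]: (7,5,1)
Grübler: 3·6 − 2·5 − 1 = 7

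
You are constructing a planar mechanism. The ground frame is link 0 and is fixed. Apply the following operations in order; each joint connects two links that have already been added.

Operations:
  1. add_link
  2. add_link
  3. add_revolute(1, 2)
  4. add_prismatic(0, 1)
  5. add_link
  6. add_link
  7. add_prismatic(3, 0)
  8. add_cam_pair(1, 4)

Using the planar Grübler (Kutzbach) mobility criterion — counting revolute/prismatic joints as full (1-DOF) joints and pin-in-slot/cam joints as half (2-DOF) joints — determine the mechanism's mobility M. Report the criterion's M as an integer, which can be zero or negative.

M = 5

[1;0;0] (link 0 is ground)
L+ [2;0;0]
L+ [3;0;0]
R(1,2)∈J1 [3;1;0]
P(0,1)∈J1 [3;2;0]
L+ [4;2;0]
L+ [5;2;0]
P(3,0)∈J1 [5;3;0]
C(1,4)∈J2 [5;3;1]
mobility = 12 − 6 − 1 = 5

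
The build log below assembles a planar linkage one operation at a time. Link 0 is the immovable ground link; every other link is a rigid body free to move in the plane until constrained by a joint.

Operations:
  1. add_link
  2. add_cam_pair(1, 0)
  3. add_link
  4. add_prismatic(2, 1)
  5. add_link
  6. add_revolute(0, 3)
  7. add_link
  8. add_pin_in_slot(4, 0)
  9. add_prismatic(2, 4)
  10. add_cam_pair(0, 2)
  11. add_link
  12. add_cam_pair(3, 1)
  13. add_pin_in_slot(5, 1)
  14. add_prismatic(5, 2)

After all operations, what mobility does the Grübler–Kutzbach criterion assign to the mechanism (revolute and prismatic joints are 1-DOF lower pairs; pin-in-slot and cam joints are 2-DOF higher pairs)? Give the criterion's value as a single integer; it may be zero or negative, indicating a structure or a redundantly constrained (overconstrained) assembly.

M = 2

ground; <1,0,0>
#1 <2,0,0>
C:1↔0 J2 <2,0,1>
#2 <3,0,1>
P:2↔1 J1 <3,1,1>
#3 <4,1,1>
R:0↔3 J1 <4,2,1>
#4 <5,2,1>
PS:4↔0 J2 <5,2,2>
P:2↔4 J1 <5,3,2>
C:0↔2 J2 <5,3,3>
#5 <6,3,3>
C:3↔1 J2 <6,3,4>
PS:5↔1 J2 <6,3,5>
P:5↔2 J1 <6,4,5>
3×5 − 2×4 − 1×5 = 2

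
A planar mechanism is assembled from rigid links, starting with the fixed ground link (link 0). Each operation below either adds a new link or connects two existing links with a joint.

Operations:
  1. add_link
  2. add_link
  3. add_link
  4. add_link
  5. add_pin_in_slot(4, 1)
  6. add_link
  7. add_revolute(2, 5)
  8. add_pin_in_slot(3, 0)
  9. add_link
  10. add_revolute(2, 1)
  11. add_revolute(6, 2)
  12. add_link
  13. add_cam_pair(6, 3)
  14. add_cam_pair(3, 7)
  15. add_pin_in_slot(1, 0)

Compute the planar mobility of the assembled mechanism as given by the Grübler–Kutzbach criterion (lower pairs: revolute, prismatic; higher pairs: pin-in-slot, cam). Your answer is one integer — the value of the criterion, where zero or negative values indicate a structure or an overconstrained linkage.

M = 10

[1;0;0] (link 0 is ground)
L+ [2;0;0]
L+ [3;0;0]
L+ [4;0;0]
L+ [5;0;0]
PS(4,1)∈J2 [5;0;1]
L+ [6;0;1]
R(2,5)∈J1 [6;1;1]
PS(3,0)∈J2 [6;1;2]
L+ [7;1;2]
R(2,1)∈J1 [7;2;2]
R(6,2)∈J1 [7;3;2]
L+ [8;3;2]
C(6,3)∈J2 [8;3;3]
C(3,7)∈J2 [8;3;4]
PS(1,0)∈J2 [8;3;5]
mobility = 21 − 6 − 5 = 10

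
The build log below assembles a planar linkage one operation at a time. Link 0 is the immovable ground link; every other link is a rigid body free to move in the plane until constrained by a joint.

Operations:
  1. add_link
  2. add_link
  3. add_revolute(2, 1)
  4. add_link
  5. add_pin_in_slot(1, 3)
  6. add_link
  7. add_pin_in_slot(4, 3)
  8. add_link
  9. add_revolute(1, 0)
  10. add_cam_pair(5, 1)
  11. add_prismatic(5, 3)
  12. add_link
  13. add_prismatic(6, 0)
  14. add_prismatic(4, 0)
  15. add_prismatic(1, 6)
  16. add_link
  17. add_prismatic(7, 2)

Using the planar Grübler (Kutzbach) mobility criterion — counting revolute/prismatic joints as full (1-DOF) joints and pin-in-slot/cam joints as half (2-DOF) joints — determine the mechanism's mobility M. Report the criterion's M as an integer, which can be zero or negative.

M = 4

link 0 = ground. State L|J1|J2 = 1|0|0
+link1  2|0|0
+link2  3|0|0
R(2,1) f=1→J1  3|1|0
+link3  4|1|0
PS(1,3) f=2→J2  4|1|1
+link4  5|1|1
PS(4,3) f=2→J2  5|1|2
+link5  6|1|2
R(1,0) f=1→J1  6|2|2
C(5,1) f=2→J2  6|2|3
P(5,3) f=1→J1  6|3|3
+link6  7|3|3
P(6,0) f=1→J1  7|4|3
P(4,0) f=1→J1  7|5|3
P(1,6) f=1→J1  7|6|3
+link7  8|6|3
P(7,2) f=1→J1  8|7|3
M = 3(8−1)−2·7−3 = 21−14−3 = 4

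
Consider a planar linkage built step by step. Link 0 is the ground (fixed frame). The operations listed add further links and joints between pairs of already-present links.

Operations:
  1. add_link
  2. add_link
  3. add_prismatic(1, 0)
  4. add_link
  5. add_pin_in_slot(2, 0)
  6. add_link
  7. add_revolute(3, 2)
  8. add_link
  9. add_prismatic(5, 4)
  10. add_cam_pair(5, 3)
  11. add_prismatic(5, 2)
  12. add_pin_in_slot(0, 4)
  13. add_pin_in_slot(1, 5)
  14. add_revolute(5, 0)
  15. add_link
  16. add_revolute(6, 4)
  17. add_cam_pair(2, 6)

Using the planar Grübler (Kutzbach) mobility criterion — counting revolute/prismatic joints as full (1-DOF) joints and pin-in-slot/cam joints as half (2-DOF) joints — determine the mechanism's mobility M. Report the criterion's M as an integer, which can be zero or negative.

M = 1

L=1 J1=0 J2=0
add link → L=2 J1=0 J2=0
add link → L=3 J1=0 J2=0
P@1,0 dof=1 J1 → L=3 J1=1 J2=0
add link → L=4 J1=1 J2=0
PS@2,0 dof=2 J2 → L=4 J1=1 J2=1
add link → L=5 J1=1 J2=1
R@3,2 dof=1 J1 → L=5 J1=2 J2=1
add link → L=6 J1=2 J2=1
P@5,4 dof=1 J1 → L=6 J1=3 J2=1
C@5,3 dof=2 J2 → L=6 J1=3 J2=2
P@5,2 dof=1 J1 → L=6 J1=4 J2=2
PS@0,4 dof=2 J2 → L=6 J1=4 J2=3
PS@1,5 dof=2 J2 → L=6 J1=4 J2=4
R@5,0 dof=1 J1 → L=6 J1=5 J2=4
add link → L=7 J1=5 J2=4
R@6,4 dof=1 J1 → L=7 J1=6 J2=4
C@2,6 dof=2 J2 → L=7 J1=6 J2=5
M=3(L−1)−2J1−J2=3·6−2·6−5=1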